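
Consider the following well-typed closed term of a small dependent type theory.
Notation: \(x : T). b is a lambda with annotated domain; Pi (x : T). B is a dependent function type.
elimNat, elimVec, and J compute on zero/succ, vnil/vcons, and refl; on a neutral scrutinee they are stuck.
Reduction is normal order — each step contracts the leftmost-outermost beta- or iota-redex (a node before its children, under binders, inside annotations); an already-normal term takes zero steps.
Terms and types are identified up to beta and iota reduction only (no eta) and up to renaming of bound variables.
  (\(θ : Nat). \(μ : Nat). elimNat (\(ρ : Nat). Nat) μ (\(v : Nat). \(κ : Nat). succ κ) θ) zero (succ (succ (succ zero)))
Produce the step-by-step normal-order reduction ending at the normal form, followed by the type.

normal-order reduction:
  (\(θ : Nat). \(μ : Nat). elimNat (\(ρ : Nat). Nat) μ (\(v : Nat). \(κ : Nat). succ κ) θ) zero (succ (succ (succ zero)))
  ~> (\(θ : Nat). elimNat (\(μ : Nat). Nat) θ (\(ρ : Nat). \(v : Nat). succ v) zero) (succ (succ (succ zero)))
  ~> elimNat (\(θ : Nat). Nat) (succ (succ (succ zero))) (\(μ : Nat). \(ρ : Nat). succ ρ) zero
  ~> succ (succ (succ zero))
inferred type:
  Nat


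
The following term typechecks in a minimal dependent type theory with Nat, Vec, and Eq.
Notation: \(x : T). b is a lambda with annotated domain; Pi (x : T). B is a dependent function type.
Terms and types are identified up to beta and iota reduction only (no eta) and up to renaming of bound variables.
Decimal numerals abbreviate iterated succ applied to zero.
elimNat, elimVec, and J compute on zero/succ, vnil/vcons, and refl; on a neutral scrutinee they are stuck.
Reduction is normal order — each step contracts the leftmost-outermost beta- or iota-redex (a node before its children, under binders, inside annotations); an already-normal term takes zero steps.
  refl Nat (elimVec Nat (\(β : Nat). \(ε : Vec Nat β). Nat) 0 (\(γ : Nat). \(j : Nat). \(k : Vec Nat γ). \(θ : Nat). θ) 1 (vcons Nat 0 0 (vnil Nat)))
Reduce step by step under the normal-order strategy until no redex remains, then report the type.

normal-order reduction:
  refl Nat (elimVec Nat (\(β : Nat). \(ε : Vec Nat β). Nat) 0 (\(γ : Nat). \(j : Nat). \(k : Vec Nat γ). \(θ : Nat). θ) 1 (vcons Nat 0 0 (vnil Nat)))
  ~> refl Nat ((\(β : Nat). \(ε : Nat). \(γ : Vec Nat β). \(j : Nat). j) 0 0 (vnil Nat) (elimVec Nat (\(k : Nat). \(θ : Vec Nat k). Nat) 0 (\(φ : Nat). \(ρ : Nat). \(f : Vec Nat φ). \(e : Nat). e) 0 (vnil Nat)))
  ~> refl Nat ((\(β : Nat). \(ε : Vec Nat 0). \(γ : Nat). γ) 0 (vnil Nat) (elimVec Nat (\(j : Nat). \(k : Vec Nat j). Nat) 0 (\(θ : Nat). \(φ : Nat). \(ρ : Vec Nat θ). \(f : Nat). f) 0 (vnil Nat)))
  ~> refl Nat ((\(β : Vec Nat 0). \(ε : Nat). ε) (vnil Nat) (elimVec Nat (\(γ : Nat). \(j : Vec Nat γ). Nat) 0 (\(k : Nat). \(θ : Nat). \(φ : Vec Nat k). \(ρ : Nat). ρ) 0 (vnil Nat)))
  ~> refl Nat ((\(β : Nat). β) (elimVec Nat (\(ε : Nat). \(γ : Vec Nat ε). Nat) 0 (\(j : Nat). \(k : Nat). \(θ : Vec Nat j). \(φ : Nat). φ) 0 (vnil Nat)))
  ~> refl Nat (elimVec Nat (\(β : Nat). \(ε : Vec Nat β). Nat) 0 (\(γ : Nat). \(j : Nat). \(k : Vec Nat γ). \(θ : Nat). θ) 0 (vnil Nat))
  ~> refl Nat 0
type:
  Eq Nat 0 0


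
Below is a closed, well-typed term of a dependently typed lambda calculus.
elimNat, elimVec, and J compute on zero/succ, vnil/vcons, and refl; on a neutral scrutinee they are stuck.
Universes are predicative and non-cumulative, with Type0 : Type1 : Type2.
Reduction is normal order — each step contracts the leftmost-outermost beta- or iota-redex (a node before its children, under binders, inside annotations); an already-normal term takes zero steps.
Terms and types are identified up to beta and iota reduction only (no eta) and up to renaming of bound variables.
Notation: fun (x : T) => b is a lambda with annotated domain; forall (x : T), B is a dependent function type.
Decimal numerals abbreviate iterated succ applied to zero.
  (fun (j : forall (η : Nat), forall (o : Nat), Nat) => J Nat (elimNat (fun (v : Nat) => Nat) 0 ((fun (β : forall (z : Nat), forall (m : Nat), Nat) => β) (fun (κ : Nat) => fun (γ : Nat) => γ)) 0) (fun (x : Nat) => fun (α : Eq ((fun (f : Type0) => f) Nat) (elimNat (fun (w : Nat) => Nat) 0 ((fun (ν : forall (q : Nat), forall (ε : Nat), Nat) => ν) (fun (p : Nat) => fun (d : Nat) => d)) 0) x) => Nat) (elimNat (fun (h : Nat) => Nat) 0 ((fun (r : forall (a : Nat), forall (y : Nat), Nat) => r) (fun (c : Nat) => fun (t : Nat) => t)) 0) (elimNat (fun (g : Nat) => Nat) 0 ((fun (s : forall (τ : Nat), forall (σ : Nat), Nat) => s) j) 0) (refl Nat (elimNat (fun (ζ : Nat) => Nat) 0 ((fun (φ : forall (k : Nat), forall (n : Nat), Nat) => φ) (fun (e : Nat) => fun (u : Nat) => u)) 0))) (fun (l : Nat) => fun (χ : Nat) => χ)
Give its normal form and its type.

resulting normal form:
  0
inferred type:
  Nat


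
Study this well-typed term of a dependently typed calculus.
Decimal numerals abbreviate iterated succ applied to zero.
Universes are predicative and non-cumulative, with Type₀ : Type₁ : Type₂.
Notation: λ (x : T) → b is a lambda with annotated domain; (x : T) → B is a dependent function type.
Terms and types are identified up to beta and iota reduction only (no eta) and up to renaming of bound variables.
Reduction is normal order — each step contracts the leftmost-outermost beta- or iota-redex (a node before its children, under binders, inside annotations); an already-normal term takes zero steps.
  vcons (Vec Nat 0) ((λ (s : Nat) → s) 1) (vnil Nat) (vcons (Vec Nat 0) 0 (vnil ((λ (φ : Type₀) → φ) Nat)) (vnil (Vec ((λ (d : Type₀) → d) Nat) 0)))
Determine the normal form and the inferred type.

resulting normal form:
  vcons (Vec Nat 0) 1 (vnil Nat) (vcons (Vec Nat 0) 0 (vnil Nat) (vnil (Vec Nat 0)))
type:
  Vec (Vec Nat 0) 2


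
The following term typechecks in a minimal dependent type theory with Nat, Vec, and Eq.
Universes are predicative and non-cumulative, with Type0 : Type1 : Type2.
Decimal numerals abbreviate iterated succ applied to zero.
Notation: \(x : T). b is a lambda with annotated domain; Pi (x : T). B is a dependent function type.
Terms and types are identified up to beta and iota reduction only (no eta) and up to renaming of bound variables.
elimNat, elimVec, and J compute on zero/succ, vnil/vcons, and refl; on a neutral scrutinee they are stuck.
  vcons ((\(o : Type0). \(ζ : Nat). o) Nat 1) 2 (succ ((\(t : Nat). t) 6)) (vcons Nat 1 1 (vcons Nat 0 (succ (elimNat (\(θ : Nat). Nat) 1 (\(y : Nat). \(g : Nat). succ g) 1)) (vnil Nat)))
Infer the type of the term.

the term's type:
  Vec Nat 3


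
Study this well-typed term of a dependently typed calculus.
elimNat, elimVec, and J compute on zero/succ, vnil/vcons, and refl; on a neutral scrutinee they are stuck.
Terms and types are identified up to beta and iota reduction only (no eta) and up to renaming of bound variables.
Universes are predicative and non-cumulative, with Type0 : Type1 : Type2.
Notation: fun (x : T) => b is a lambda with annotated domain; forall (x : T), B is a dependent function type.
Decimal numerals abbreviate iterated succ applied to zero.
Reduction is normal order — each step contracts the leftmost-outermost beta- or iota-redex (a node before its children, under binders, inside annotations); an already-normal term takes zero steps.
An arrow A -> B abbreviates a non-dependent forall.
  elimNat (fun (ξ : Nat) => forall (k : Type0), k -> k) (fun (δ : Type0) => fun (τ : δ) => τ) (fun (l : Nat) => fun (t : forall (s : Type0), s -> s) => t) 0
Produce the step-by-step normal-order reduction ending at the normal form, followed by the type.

reduction (normal order):
  elimNat (fun (ξ : Nat) => forall (k : Type0), k -> k) (fun (δ : Type0) => fun (τ : δ) => τ) (fun (l : Nat) => fun (t : forall (s : Type0), s -> s) => t) 0
  ~> fun (ξ : Type0) => fun (k : ξ) => k
the term's type:
  forall (ξ : Type0), ξ -> ξ


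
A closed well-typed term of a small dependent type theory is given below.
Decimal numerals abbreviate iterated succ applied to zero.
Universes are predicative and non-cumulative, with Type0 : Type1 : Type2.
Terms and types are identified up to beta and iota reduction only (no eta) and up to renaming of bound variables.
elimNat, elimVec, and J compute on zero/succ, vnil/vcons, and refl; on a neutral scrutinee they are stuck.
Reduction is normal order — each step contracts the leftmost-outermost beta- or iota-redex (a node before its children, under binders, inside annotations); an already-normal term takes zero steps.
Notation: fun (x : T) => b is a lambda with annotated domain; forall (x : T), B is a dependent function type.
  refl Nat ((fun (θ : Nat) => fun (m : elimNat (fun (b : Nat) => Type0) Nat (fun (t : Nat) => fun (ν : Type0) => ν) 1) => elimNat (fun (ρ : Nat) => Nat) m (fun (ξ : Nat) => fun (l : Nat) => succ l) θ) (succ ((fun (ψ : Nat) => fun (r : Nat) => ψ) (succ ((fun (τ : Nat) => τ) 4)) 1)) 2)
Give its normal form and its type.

resulting normal form:
  refl Nat 8
type:
  Eq Nat 8 8
observation: reduction starts at a beta-redex, and 24 normal-order steps reach the normal form.


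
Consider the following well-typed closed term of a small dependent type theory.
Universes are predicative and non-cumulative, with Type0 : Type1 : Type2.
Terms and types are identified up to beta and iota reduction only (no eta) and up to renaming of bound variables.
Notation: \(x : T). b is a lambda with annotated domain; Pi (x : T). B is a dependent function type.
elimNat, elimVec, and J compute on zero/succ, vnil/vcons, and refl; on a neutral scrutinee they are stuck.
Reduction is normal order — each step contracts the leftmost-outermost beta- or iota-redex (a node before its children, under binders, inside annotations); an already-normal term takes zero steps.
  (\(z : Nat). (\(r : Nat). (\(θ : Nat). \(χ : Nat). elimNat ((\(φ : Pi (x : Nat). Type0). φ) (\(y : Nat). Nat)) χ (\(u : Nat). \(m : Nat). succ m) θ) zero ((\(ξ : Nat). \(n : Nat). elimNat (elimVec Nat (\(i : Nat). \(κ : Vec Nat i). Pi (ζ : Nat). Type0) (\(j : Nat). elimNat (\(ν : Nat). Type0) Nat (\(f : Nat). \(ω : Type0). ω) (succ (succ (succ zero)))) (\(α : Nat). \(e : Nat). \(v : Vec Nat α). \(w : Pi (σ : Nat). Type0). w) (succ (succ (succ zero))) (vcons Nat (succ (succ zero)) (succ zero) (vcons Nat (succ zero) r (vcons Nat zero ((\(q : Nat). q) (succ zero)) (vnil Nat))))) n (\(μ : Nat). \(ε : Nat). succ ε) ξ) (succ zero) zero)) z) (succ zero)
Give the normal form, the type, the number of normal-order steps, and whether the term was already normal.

normal form:
  succ zero
type:
  Nat
normal-order step count: 11
already normal: no
first contracted redex: a beta-redex


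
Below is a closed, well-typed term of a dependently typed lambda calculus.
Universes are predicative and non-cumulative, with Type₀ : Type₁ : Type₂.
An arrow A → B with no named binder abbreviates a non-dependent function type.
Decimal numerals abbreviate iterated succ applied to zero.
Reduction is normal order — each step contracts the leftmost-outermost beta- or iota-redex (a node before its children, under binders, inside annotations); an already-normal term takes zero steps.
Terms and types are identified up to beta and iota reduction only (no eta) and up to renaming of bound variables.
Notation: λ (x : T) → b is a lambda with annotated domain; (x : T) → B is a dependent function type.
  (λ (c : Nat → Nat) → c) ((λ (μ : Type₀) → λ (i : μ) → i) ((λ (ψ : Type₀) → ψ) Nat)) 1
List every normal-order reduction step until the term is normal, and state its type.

normal-order reduction:
  (λ (c : Nat → Nat) → c) ((λ (μ : Type₀) → λ (i : μ) → i) ((λ (ψ : Type₀) → ψ) Nat)) 1
  ~> (λ (c : Type₀) → λ (μ : c) → μ) ((λ (i : Type₀) → i) Nat) 1
  ~> (λ (c : (λ (μ : Type₀) → μ) Nat) → c) 1
  ~> 1
type:
  Nat


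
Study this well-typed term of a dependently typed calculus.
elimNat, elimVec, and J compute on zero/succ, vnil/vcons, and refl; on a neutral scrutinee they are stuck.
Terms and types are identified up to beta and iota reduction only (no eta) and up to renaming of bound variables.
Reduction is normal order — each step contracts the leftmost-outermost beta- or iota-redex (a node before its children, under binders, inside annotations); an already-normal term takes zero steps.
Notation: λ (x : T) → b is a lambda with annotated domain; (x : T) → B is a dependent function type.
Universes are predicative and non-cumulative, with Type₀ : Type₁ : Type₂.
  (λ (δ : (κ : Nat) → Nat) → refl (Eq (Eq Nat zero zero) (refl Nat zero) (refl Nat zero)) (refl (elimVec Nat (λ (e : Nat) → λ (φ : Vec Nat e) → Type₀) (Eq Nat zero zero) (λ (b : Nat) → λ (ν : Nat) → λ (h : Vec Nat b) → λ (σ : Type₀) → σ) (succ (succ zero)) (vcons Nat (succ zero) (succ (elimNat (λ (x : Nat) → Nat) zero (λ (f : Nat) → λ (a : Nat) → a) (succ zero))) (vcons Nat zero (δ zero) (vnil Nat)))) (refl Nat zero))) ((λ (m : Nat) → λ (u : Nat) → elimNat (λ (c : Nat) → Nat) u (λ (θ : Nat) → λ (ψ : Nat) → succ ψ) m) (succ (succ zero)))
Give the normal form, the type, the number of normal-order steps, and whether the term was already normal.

normal form:
  refl (Eq (Eq Nat zero zero) (refl Nat zero) (refl Nat zero)) (refl (Eq Nat zero zero) (refl Nat zero))
inferred type:
  Eq (Eq (Eq Nat zero zero) (refl Nat zero) (refl Nat zero)) (refl (Eq Nat zero zero) (refl Nat zero)) (refl (Eq Nat zero zero) (refl Nat zero))
normal-order step count: 12
started in normal form: no
first redex: a beta-redex


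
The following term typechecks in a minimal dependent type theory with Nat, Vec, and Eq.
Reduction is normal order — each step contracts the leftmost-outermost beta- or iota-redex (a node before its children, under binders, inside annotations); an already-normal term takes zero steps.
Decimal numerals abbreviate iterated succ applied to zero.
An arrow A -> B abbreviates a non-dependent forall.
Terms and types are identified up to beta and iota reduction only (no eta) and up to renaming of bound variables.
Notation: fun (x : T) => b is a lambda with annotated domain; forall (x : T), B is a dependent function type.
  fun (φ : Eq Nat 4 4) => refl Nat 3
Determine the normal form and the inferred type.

normal form:
  fun (φ : Eq Nat 4 4) => refl Nat 3
type:
  Eq Nat 4 4 -> Eq Nat 3 3


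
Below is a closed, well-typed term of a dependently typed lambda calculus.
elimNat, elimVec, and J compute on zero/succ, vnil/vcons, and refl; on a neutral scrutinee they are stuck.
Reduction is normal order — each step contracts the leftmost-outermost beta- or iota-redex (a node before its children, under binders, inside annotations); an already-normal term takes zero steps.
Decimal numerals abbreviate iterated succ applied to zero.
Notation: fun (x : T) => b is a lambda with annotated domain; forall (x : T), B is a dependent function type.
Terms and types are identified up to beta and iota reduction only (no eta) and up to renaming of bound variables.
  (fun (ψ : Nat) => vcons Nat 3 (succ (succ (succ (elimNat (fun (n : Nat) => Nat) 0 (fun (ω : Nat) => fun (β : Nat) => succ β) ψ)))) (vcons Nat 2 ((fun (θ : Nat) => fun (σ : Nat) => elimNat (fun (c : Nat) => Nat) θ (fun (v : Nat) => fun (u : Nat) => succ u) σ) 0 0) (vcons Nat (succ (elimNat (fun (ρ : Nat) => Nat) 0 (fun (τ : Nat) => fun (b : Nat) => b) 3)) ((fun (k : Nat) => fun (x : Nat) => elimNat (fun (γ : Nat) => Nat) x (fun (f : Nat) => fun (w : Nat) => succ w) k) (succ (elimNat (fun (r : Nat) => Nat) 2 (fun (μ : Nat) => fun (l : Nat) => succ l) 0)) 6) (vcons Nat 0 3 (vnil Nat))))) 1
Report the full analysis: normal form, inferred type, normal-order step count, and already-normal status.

resulting normal form:
  vcons Nat 3 4 (vcons Nat 2 0 (vcons Nat 1 9 (vcons Nat 0 3 (vnil Nat))))
the term's type:
  Vec Nat 4
steps to reach normal form (normal order): 31
already normal: no
first redex: a beta-redex


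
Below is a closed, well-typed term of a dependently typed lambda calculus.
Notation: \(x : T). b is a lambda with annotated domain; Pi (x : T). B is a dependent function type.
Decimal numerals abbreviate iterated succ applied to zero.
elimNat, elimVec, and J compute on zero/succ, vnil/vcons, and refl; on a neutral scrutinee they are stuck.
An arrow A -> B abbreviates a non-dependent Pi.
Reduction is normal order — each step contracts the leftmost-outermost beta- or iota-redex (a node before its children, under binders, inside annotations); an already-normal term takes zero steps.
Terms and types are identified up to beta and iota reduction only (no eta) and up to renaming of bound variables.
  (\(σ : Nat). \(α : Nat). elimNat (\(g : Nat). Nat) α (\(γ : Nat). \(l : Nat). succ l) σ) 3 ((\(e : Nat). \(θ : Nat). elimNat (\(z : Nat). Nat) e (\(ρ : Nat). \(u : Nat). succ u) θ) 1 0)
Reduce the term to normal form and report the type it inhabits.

normal form:
  4
the term's type:
  Nat
observation: the first redex contracted is a beta-redex; the normal form is reached in 15 normal-order steps.


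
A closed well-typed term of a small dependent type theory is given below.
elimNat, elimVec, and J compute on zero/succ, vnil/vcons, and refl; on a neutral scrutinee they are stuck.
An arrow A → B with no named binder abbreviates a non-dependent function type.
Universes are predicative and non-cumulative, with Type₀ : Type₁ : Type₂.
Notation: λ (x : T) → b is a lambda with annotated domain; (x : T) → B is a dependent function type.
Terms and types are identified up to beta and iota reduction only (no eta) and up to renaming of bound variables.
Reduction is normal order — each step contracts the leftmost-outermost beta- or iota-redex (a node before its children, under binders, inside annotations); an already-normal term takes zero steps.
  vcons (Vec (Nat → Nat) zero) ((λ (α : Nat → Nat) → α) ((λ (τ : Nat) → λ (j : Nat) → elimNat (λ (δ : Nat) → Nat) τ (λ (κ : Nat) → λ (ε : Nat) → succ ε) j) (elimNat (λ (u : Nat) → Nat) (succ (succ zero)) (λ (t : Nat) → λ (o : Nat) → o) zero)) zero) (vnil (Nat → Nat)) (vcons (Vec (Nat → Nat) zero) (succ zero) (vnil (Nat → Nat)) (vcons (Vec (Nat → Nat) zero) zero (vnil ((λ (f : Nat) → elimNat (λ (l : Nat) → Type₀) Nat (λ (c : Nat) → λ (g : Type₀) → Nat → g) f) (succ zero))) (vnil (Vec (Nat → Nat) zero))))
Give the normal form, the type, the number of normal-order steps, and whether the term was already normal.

resulting normal form:
  vcons (Vec (Nat → Nat) zero) (succ (succ zero)) (vnil (Nat → Nat)) (vcons (Vec (Nat → Nat) zero) (succ zero) (vnil (Nat → Nat)) (vcons (Vec (Nat → Nat) zero) zero (vnil (Nat → Nat)) (vnil (Vec (Nat → Nat) zero))))
the term's type:
  Vec (Vec (Nat → Nat) zero) (succ (succ (succ zero)))
steps to reach normal form (normal order): 10
started in normal form: no
first redex: a beta-redex


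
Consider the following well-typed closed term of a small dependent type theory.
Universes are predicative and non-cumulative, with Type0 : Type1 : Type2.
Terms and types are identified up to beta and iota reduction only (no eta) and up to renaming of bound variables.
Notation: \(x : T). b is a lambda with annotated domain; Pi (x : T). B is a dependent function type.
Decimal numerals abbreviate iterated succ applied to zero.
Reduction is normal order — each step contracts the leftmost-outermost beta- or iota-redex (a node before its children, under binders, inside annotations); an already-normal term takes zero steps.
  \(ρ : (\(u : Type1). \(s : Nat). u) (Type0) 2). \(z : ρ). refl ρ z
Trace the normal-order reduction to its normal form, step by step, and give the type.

normal-order reduction:
  \(ρ : (\(u : Type1). \(s : Nat). u) (Type0) 2). \(z : ρ). refl ρ z
  ~> \(ρ : (\(u : Nat). Type0) 2). \(s : ρ). refl ρ s
  ~> \(ρ : Type0). \(u : ρ). refl ρ u
type:
  Pi (ρ : Type0). Pi (u : ρ). Eq ρ u u


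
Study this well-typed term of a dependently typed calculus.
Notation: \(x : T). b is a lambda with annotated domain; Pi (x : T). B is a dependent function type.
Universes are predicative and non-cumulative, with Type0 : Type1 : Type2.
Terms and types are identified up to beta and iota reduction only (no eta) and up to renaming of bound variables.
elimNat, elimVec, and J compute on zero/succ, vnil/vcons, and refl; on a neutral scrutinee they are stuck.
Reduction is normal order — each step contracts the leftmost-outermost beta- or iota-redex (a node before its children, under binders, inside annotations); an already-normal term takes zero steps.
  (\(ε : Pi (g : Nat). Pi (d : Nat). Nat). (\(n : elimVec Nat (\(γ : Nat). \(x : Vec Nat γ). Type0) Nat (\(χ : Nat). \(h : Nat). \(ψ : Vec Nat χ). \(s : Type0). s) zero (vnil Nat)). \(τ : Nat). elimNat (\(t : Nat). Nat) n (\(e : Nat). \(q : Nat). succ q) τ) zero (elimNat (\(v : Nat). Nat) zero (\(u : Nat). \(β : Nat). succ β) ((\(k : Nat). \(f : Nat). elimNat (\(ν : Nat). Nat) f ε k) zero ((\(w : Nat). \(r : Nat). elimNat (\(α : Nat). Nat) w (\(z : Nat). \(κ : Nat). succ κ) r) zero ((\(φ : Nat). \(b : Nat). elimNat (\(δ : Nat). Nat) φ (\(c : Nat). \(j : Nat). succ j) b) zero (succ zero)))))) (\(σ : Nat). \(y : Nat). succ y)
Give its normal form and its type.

resulting normal form:
  succ zero
type:
  Nat
observation: 26 normal-order steps normalize the term, beginning with a beta-redex.


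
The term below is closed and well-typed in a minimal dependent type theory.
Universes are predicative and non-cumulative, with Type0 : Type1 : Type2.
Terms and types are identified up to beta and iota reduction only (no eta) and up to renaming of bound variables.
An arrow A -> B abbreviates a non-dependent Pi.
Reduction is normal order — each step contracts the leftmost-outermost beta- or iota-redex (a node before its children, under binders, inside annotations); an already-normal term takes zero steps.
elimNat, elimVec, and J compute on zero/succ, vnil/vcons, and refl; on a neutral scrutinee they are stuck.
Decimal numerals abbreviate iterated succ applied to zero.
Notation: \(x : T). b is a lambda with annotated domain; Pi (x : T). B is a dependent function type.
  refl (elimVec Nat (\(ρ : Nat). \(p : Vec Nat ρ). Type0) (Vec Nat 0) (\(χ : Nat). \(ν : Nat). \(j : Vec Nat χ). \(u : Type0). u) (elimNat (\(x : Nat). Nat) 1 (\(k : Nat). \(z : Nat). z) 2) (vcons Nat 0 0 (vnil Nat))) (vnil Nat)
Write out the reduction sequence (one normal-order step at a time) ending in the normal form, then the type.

normal-order reduction:
  refl (elimVec Nat (\(ρ : Nat). \(p : Vec Nat ρ). Type0) (Vec Nat 0) (\(χ : Nat). \(ν : Nat). \(j : Vec Nat χ). \(u : Type0). u) (elimNat (\(x : Nat). Nat) 1 (\(k : Nat). \(z : Nat). z) 2) (vcons Nat 0 0 (vnil Nat))) (vnil Nat)
  ~> refl ((\(ρ : Nat). \(p : Nat). \(χ : Vec Nat ρ). \(ν : Type0). ν) 0 0 (vnil Nat) (elimVec Nat (\(j : Nat). \(u : Vec Nat j). Type0) (Vec Nat 0) (\(x : Nat). \(k : Nat). \(z : Vec Nat x). \(θ : Type0). θ) 0 (vnil Nat))) (vnil Nat)
  ~> refl ((\(ρ : Nat). \(p : Vec Nat 0). \(χ : Type0). χ) 0 (vnil Nat) (elimVec Nat (\(ν : Nat). \(j : Vec Nat ν). Type0) (Vec Nat 0) (\(u : Nat). \(x : Nat). \(k : Vec Nat u). \(z : Type0). z) 0 (vnil Nat))) (vnil Nat)
  ~> refl ((\(ρ : Vec Nat 0). \(p : Type0). p) (vnil Nat) (elimVec Nat (\(χ : Nat). \(ν : Vec Nat χ). Type0) (Vec Nat 0) (\(j : Nat). \(u : Nat). \(x : Vec Nat j). \(k : Type0). k) 0 (vnil Nat))) (vnil Nat)
  ~> refl ((\(ρ : Type0). ρ) (elimVec Nat (\(p : Nat). \(χ : Vec Nat p). Type0) (Vec Nat 0) (\(ν : Nat). \(j : Nat). \(u : Vec Nat ν). \(x : Type0). x) 0 (vnil Nat))) (vnil Nat)
  ~> refl (elimVec Nat (\(ρ : Nat). \(p : Vec Nat ρ). Type0) (Vec Nat 0) (\(χ : Nat). \(ν : Nat). \(j : Vec Nat χ). \(u : Type0). u) 0 (vnil Nat)) (vnil Nat)
  ~> refl (Vec Nat 0) (vnil Nat)
the term's type:
  Eq (Vec Nat 0) (vnil Nat) (vnil Nat)


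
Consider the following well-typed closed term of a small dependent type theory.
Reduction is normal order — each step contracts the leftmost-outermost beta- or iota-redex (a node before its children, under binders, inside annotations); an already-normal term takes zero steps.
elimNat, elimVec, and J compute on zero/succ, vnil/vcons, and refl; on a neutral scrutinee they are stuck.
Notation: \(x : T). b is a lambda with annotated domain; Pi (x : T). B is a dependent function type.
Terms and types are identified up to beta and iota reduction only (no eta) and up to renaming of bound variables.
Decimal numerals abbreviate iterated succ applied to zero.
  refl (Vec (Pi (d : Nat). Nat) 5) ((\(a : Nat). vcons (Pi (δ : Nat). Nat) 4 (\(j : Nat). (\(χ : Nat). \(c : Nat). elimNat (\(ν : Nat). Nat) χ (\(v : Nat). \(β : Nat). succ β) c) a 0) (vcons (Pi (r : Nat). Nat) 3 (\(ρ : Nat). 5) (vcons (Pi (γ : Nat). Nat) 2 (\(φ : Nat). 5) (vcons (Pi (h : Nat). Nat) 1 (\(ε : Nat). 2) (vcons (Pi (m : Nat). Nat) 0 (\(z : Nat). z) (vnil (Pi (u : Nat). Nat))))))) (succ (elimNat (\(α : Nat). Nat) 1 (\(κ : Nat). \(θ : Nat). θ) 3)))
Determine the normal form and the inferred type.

reduced normal form:
  refl (Vec (Pi (d : Nat). Nat) 5) (vcons (Pi (a : Nat). Nat) 4 (\(δ : Nat). 2) (vcons (Pi (j : Nat). Nat) 3 (\(χ : Nat). 5) (vcons (Pi (c : Nat). Nat) 2 (\(ν : Nat). 5) (vcons (Pi (v : Nat). Nat) 1 (\(β : Nat). 2) (vcons (Pi (r : Nat). Nat) 0 (\(ρ : Nat). ρ) (vnil (Pi (γ : Nat). Nat)))))))
inferred type:
  Eq (Vec (Pi (d : Nat). Nat) 5) (vcons (Pi (a : Nat). Nat) 4 (\(δ : Nat). 2) (vcons (Pi (j : Nat). Nat) 3 (\(χ : Nat). 5) (vcons (Pi (c : Nat). Nat) 2 (\(ν : Nat). 5) (vcons (Pi (v : Nat). Nat) 1 (\(β : Nat). 2) (vcons (Pi (r : Nat). Nat) 0 (\(ρ : Nat). ρ) (vnil (Pi (γ : Nat). Nat))))))) (vcons (Pi (φ : Nat). Nat) 4 (\(h : Nat). 2) (vcons (Pi (ε : Nat). Nat) 3 (\(m : Nat). 5) (vcons (Pi (z : Nat). Nat) 2 (\(u : Nat). 5) (vcons (Pi (α : Nat). Nat) 1 (\(κ : Nat). 2) (vcons (Pi (θ : Nat). Nat) 0 (\(t : Nat). t) (vnil (Pi (σ : Nat). Nat)))))))
observation: the term reaches its normal form after 14 normal-order steps.


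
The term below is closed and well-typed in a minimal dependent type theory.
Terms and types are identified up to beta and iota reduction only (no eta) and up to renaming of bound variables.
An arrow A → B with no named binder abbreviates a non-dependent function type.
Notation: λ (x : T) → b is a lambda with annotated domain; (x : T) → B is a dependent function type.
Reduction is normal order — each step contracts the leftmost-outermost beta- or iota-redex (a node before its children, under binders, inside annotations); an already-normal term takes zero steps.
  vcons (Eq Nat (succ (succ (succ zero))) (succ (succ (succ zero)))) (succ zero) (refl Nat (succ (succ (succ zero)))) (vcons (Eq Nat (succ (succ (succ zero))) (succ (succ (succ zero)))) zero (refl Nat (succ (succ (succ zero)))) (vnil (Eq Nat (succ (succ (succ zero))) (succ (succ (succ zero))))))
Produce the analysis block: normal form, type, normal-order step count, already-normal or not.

resulting normal form:
  vcons (Eq Nat (succ (succ (succ zero))) (succ (succ (succ zero)))) (succ zero) (refl Nat (succ (succ (succ zero)))) (vcons (Eq Nat (succ (succ (succ zero))) (succ (succ (succ zero)))) zero (refl Nat (succ (succ (succ zero)))) (vnil (Eq Nat (succ (succ (succ zero))) (succ (succ (succ zero))))))
type:
  Vec (Eq Nat (succ (succ (succ zero))) (succ (succ (succ zero)))) (succ (succ zero))
normal-order step count: 0
started in normal form: yes


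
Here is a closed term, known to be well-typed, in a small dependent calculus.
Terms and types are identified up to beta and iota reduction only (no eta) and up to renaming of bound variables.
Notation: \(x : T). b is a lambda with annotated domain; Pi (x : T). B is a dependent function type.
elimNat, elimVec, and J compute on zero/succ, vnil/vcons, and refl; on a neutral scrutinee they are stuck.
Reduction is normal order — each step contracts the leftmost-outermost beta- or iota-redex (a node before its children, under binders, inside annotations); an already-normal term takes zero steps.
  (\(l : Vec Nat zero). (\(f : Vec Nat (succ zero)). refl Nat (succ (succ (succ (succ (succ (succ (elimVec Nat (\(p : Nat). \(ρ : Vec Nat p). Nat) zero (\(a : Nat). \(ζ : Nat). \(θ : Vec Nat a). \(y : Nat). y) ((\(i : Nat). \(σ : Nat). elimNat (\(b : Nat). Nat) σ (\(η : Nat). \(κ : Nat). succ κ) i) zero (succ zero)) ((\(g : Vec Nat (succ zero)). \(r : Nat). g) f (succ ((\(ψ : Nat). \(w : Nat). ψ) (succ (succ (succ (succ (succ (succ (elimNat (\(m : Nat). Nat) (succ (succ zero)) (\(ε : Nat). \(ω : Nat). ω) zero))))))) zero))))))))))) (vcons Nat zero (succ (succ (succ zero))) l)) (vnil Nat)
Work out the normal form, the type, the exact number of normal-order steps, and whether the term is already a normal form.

reduced normal form:
  refl Nat (succ (succ (succ (succ (succ (succ zero))))))
the term's type:
  Eq Nat (succ (succ (succ (succ (succ (succ zero)))))) (succ (succ (succ (succ (succ (succ zero))))))
steps to reach normal form (normal order): 13
started in normal form: no
first redex: a beta-redex


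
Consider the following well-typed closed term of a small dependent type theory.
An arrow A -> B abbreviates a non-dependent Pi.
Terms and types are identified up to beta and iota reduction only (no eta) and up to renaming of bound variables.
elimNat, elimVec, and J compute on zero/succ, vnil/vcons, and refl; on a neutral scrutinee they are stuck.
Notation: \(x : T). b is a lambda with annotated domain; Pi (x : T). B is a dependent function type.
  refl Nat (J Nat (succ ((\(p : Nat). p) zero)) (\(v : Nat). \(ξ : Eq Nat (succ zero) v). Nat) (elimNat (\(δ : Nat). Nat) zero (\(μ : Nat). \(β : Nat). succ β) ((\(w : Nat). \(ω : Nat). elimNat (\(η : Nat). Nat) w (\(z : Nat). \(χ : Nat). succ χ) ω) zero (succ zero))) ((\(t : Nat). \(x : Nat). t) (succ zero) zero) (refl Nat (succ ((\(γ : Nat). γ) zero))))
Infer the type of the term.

the term's type:
  Eq Nat (succ zero) (succ zero)


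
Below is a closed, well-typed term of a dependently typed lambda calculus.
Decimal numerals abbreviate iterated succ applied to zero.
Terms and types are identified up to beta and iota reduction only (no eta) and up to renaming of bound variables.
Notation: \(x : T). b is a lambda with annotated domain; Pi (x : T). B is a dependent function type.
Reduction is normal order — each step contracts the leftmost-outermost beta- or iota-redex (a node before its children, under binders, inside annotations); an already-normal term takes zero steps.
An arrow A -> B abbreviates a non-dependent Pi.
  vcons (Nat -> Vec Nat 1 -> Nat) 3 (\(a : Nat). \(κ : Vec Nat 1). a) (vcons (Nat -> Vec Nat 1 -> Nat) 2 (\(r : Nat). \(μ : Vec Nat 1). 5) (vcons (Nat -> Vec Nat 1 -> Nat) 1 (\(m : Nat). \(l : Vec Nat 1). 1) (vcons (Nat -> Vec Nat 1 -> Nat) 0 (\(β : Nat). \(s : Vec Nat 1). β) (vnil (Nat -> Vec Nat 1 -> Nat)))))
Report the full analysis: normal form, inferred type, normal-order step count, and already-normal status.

resulting normal form:
  vcons (Nat -> Vec Nat 1 -> Nat) 3 (\(a : Nat). \(κ : Vec Nat 1). a) (vcons (Nat -> Vec Nat 1 -> Nat) 2 (\(r : Nat). \(μ : Vec Nat 1). 5) (vcons (Nat -> Vec Nat 1 -> Nat) 1 (\(m : Nat). \(l : Vec Nat 1). 1) (vcons (Nat -> Vec Nat 1 -> Nat) 0 (\(β : Nat). \(s : Vec Nat 1). β) (vnil (Nat -> Vec Nat 1 -> Nat)))))
inferred type:
  Vec (Nat -> Vec Nat 1 -> Nat) 4
steps to reach normal form (normal order): 0
term was already normal: yes


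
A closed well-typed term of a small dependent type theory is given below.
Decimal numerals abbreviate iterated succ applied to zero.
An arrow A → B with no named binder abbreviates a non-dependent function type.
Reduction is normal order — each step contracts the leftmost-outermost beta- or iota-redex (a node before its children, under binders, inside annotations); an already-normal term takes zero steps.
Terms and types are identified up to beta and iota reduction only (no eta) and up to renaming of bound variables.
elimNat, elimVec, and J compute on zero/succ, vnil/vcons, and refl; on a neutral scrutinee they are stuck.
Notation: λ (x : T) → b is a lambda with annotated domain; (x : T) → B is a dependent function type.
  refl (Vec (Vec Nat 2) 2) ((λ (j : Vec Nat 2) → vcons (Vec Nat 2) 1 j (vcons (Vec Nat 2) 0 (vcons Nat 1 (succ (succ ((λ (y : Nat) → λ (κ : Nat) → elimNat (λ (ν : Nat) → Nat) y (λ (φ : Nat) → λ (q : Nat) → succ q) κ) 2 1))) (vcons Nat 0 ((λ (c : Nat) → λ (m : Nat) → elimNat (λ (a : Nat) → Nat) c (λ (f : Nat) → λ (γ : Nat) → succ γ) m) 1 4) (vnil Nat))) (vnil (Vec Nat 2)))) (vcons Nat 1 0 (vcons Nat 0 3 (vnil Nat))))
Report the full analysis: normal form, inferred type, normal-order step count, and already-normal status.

reduced normal form:
  refl (Vec (Vec Nat 2) 2) (vcons (Vec Nat 2) 1 (vcons Nat 1 0 (vcons Nat 0 3 (vnil Nat))) (vcons (Vec Nat 2) 0 (vcons Nat 1 5 (vcons Nat 0 5 (vnil Nat))) (vnil (Vec Nat 2))))
inferred type:
  Eq (Vec (Vec Nat 2) 2) (vcons (Vec Nat 2) 1 (vcons Nat 1 0 (vcons Nat 0 3 (vnil Nat))) (vcons (Vec Nat 2) 0 (vcons Nat 1 5 (vcons Nat 0 5 (vnil Nat))) (vnil (Vec Nat 2)))) (vcons (Vec Nat 2) 1 (vcons Nat 1 0 (vcons Nat 0 3 (vnil Nat))) (vcons (Vec Nat 2) 0 (vcons Nat 1 5 (vcons Nat 0 5 (vnil Nat))) (vnil (Vec Nat 2))))
reduction steps (normal order): 22
started in normal form: no
first contracted redex: a beta-redex


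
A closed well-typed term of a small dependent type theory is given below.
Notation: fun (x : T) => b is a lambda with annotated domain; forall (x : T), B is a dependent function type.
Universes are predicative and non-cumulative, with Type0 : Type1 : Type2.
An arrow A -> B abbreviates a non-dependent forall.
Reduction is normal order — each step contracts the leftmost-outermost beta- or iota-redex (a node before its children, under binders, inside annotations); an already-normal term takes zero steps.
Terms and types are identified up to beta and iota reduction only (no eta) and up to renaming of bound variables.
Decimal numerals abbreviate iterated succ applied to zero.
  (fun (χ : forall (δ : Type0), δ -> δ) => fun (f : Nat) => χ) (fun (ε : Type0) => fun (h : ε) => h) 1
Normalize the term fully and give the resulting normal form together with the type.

reduced normal form:
  fun (χ : Type0) => fun (δ : χ) => δ
type:
  forall (χ : Type0), χ -> χ
observation: the leftmost-outermost redex is a beta-redex, and normalization takes 2 steps.


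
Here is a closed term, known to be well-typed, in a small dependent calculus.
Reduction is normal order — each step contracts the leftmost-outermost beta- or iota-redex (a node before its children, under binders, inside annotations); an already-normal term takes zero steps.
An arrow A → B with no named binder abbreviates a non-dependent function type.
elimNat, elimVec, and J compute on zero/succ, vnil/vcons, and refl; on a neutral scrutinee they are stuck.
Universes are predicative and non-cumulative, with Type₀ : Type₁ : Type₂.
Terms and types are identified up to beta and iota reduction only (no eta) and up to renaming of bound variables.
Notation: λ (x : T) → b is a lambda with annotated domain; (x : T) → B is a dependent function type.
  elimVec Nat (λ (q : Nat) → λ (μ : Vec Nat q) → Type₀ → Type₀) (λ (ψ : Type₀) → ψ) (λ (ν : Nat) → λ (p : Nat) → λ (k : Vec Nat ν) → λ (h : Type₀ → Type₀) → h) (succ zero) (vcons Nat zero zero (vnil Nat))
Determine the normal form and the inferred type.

reduced normal form:
  λ (q : Type₀) → q
type:
  Type₀ → Type₀
observation: reduction starts at an elimVec iota-redex, and 6 normal-order steps reach the normal form.


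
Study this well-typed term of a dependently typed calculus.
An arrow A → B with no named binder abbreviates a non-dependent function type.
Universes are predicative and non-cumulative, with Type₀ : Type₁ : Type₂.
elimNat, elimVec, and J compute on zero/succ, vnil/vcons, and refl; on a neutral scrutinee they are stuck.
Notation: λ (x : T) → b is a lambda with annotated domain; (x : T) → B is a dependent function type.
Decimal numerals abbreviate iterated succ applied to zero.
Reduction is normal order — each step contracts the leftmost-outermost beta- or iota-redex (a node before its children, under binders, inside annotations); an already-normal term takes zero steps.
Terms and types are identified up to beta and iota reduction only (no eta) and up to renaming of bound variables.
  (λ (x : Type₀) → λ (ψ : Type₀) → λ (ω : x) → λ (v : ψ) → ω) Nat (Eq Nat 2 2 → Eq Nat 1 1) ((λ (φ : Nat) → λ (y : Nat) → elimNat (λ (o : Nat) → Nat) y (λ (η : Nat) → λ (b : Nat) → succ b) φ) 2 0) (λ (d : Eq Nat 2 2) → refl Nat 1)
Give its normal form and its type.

normal form:
  2
inferred type:
  Nat


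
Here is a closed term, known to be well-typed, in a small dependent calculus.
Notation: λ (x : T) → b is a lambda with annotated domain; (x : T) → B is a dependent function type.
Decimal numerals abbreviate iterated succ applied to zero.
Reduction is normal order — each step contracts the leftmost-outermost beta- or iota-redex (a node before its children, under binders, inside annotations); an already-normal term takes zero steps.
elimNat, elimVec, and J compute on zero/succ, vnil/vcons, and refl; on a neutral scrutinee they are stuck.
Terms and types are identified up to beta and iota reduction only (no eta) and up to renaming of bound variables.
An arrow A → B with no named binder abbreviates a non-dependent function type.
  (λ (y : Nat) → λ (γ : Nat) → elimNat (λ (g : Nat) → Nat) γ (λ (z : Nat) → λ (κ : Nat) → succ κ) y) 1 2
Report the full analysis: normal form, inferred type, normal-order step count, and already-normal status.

normal form:
  3
the term's type:
  Nat
reduction steps (normal order): 6
already normal: no
first contracted redex: a beta-redex


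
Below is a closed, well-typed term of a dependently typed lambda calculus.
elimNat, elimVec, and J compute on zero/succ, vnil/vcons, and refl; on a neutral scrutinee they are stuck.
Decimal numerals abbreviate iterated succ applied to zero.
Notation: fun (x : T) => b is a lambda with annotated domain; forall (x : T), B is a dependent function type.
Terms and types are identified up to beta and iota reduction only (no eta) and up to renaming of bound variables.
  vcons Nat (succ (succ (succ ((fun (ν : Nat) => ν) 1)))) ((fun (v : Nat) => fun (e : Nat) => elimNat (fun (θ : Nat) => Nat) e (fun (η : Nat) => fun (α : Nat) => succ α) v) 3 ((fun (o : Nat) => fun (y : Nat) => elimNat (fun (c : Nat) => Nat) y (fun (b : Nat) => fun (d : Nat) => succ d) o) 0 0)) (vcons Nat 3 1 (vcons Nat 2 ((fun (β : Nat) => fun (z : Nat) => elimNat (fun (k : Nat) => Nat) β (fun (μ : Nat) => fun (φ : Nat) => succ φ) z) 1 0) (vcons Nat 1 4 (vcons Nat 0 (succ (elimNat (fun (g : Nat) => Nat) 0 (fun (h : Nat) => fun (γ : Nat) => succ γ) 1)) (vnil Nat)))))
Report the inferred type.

the term's type:
  Vec Nat 5


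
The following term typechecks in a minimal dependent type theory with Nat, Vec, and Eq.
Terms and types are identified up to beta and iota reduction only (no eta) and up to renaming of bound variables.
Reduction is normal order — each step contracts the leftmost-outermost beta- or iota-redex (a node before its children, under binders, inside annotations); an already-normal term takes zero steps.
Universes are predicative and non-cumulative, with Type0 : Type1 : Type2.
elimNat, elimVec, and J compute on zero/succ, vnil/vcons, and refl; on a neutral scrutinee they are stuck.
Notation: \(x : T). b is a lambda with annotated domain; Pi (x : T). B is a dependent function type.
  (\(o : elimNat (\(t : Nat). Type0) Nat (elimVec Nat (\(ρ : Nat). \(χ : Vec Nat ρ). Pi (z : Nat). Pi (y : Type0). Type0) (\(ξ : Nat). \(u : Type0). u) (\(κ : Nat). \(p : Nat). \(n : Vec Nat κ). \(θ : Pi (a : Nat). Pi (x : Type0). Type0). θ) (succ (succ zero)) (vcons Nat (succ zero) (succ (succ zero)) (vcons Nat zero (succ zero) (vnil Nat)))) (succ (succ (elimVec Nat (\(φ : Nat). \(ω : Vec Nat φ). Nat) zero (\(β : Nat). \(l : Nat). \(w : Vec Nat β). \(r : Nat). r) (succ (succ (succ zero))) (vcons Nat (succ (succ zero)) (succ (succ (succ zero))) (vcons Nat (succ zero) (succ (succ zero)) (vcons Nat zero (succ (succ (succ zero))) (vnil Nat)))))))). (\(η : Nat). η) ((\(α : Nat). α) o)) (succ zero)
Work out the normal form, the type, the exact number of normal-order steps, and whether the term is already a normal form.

resulting normal form:
  succ zero
the term's type:
  Nat
reduction steps (normal order): 3
started in normal form: no
first redex: a beta-redex
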